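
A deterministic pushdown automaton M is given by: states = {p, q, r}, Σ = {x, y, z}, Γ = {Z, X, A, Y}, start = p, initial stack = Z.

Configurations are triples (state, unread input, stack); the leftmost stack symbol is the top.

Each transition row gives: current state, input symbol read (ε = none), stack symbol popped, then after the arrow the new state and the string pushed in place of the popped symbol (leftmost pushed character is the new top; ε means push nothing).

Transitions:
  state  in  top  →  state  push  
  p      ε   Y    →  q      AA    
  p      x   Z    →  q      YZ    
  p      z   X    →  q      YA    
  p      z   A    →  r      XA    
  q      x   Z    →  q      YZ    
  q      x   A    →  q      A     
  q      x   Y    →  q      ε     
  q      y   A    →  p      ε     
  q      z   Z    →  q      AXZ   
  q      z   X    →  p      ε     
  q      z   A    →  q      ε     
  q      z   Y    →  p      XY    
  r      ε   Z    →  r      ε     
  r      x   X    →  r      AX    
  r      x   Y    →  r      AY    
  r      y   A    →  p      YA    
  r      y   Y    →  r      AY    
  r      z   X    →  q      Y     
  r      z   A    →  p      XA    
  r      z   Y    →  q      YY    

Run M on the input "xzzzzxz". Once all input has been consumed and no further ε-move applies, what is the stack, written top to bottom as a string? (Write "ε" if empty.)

YAYZ

(p, xzzzzxz, Z)
  read x, top Z: go to q, push YZ → (q, zzzzxz, YZ)
  read z, top Y: go to p, push XY → (p, zzzxz, XYZ)
  read z, top X: go to q, push YA → (q, zzxz, YAYZ)
  read z, top Y: go to p, push XY → (p, zxz, XYAYZ)
  read z, top X: go to q, push YA → (q, xz, YAYAYZ)
  read x, top Y: go to q, push ε → (q, z, AYAYZ)
  read z, top A: go to q, push ε → (q, ε, YAYZ)
All input consumed in state q with stack YAYZ.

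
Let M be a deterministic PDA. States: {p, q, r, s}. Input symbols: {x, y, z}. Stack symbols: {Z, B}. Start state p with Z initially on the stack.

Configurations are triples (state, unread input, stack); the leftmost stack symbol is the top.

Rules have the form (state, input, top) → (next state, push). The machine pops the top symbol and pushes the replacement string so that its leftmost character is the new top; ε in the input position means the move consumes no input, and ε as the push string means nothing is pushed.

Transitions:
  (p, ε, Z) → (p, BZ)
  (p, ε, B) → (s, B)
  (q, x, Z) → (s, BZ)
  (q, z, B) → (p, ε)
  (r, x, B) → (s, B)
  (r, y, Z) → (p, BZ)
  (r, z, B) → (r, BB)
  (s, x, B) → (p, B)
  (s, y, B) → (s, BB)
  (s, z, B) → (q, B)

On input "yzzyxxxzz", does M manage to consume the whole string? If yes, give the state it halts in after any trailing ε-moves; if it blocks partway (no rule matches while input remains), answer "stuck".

s

(p, yzzyxxxzz, Z)
  ε-move, top Z: go to p, push BZ → (p, yzzyxxxzz, BZ)
  ε-move, top B: go to s, push B → (s, yzzyxxxzz, BZ)
  read y, top B: go to s, push BB → (s, zzyxxxzz, BBZ)
  read z, top B: go to q, push B → (q, zyxxxzz, BBZ)
  read z, top B: go to p, push ε → (p, yxxxzz, BZ)
  ε-move, top B: go to s, push B → (s, yxxxzz, BZ)
  read y, top B: go to s, push BB → (s, xxxzz, BBZ)
  read x, top B: go to p, push B → (p, xxzz, BBZ)
  ε-move, top B: go to s, push B → (s, xxzz, BBZ)
  read x, top B: go to p, push B → (p, xzz, BBZ)
  ε-move, top B: go to s, push B → (s, xzz, BBZ)
  read x, top B: go to p, push B → (p, zz, BBZ)
  ε-move, top B: go to s, push B → (s, zz, BBZ)
  read z, top B: go to q, push B → (q, z, BBZ)
  read z, top B: go to p, push ε → (p, ε, BZ)
  ε-move, top B: go to s, push B → (s, ε, BZ)
All input consumed; M is in state s.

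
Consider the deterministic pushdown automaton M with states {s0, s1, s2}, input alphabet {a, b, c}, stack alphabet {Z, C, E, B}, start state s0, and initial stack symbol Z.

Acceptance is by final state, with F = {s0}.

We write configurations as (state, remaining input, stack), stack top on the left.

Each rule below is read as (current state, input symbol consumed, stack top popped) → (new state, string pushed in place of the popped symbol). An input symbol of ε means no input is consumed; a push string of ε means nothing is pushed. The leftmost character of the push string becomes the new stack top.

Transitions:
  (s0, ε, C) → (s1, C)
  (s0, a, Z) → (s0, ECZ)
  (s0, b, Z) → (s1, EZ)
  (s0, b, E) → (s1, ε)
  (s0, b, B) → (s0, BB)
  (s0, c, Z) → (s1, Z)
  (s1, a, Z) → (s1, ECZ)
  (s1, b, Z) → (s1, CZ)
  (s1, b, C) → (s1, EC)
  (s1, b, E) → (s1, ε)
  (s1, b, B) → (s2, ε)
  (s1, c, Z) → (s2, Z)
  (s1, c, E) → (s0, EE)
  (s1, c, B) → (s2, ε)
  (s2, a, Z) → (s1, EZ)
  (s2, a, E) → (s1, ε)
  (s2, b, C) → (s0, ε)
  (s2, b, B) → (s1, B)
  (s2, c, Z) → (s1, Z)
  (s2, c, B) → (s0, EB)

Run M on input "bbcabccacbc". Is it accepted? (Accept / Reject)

Accept

(s0, bbcabccacbc, Z)
  read b, top Z: go to s1, push EZ → (s1, bcabccacbc, EZ)
  read b, top E: go to s1, push ε → (s1, cabccacbc, Z)
  read c, top Z: go to s2, push Z → (s2, abccacbc, Z)
  read a, top Z: go to s1, push EZ → (s1, bccacbc, EZ)
  read b, top E: go to s1, push ε → (s1, ccacbc, Z)
  read c, top Z: go to s2, push Z → (s2, cacbc, Z)
  read c, top Z: go to s1, push Z → (s1, acbc, Z)
  read a, top Z: go to s1, push ECZ → (s1, cbc, ECZ)
  read c, top E: go to s0, push EE → (s0, bc, EECZ)
  read b, top E: go to s1, push ε → (s1, c, ECZ)
  read c, top E: go to s0, push EE → (s0, ε, EECZ)
All input consumed; state s0 ∈ F.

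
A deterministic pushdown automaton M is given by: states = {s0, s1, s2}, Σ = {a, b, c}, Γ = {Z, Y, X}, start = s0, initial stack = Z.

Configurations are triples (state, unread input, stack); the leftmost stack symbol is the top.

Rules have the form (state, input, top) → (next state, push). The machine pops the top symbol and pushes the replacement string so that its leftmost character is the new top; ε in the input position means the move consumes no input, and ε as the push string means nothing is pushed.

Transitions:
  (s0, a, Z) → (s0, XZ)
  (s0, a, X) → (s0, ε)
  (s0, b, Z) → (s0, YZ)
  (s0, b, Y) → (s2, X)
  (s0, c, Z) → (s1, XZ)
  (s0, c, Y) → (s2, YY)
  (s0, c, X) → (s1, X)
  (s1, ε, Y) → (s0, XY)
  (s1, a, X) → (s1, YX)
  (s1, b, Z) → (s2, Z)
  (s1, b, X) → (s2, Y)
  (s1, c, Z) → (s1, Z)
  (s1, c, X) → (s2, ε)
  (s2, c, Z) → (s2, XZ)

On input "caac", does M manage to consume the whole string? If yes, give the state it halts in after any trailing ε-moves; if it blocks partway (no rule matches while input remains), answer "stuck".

s2

(s0, caac, Z)
  read c, top Z: go to s1, push XZ → (s1, aac, XZ)
  read a, top X: go to s1, push YX → (s1, ac, YXZ)
  ε-move, top Y: go to s0, push XY → (s0, ac, XYXZ)
  read a, top X: go to s0, push ε → (s0, c, YXZ)
  read c, top Y: go to s2, push YY → (s2, ε, YYXZ)
All input consumed; M is in state s2.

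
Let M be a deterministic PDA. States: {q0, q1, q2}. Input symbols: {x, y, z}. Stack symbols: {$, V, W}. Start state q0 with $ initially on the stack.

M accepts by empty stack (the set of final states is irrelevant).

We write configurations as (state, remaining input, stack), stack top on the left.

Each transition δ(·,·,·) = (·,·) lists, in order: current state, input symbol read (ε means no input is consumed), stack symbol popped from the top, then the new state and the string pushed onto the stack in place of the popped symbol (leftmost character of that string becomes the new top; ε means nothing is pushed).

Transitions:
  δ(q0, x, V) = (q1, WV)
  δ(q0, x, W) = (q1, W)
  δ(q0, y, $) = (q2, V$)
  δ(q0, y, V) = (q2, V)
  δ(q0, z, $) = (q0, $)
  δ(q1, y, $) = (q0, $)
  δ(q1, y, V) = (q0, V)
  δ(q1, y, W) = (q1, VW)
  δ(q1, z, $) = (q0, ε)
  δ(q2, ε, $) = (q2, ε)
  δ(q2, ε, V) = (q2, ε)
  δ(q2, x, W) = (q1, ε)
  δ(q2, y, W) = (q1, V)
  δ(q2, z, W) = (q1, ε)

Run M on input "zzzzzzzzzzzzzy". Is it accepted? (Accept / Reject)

Accept

(q0, zzzzzzzzzzzzzy, $)
  read z, top $: go to q0, push $ → (q0, zzzzzzzzzzzzy, $)
  read z, top $: go to q0, push $ → (q0, zzzzzzzzzzzy, $)
  read z, top $: go to q0, push $ → (q0, zzzzzzzzzzy, $)
  read z, top $: go to q0, push $ → (q0, zzzzzzzzzy, $)
  read z, top $: go to q0, push $ → (q0, zzzzzzzzy, $)
  read z, top $: go to q0, push $ → (q0, zzzzzzzy, $)
  read z, top $: go to q0, push $ → (q0, zzzzzzy, $)
  read z, top $: go to q0, push $ → (q0, zzzzzy, $)
  read z, top $: go to q0, push $ → (q0, zzzzy, $)
  read z, top $: go to q0, push $ → (q0, zzzy, $)
  read z, top $: go to q0, push $ → (q0, zzy, $)
  read z, top $: go to q0, push $ → (q0, zy, $)
  read z, top $: go to q0, push $ → (q0, y, $)
  read y, top $: go to q2, push V$ → (q2, ε, V$)
  ε-move, top V: go to q2, push ε → (q2, ε, $)
  ε-move, top $: go to q2, push ε → (q2, ε, ε)
All input consumed and the stack is empty.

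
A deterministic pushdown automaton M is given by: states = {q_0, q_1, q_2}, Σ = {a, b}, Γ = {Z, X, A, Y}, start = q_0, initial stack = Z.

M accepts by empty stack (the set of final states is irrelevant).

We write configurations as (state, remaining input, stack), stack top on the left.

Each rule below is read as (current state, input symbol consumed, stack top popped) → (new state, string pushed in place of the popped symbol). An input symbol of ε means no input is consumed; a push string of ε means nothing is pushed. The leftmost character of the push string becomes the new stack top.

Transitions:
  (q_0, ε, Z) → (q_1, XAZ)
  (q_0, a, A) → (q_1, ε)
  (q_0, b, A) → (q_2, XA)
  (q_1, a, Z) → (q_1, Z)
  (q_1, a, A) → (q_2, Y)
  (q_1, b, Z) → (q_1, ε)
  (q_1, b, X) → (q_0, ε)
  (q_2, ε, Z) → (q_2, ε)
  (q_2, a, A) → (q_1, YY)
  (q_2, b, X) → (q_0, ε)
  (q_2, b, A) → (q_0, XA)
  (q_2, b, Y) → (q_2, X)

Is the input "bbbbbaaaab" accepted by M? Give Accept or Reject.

(q_0, bbbbbaaaab, Z)
  ε-move, top Z: go to q_1, push XAZ → (q_1, bbbbbaaaab, XAZ)
  read b, top X: go to q_0, push ε → (q_0, bbbbaaaab, AZ)
  read b, top A: go to q_2, push XA → (q_2, bbbaaaab, XAZ)
  read b, top X: go to q_0, push ε → (q_0, bbaaaab, AZ)
  read b, top A: go to q_2, push XA → (q_2, baaaab, XAZ)
  read b, top X: go to q_0, push ε → (q_0, aaaab, AZ)
  read a, top A: go to q_1, push ε → (q_1, aaab, Z)
  read a, top Z: go to q_1, push Z → (q_1, aab, Z)
  read a, top Z: go to q_1, push Z → (q_1, ab, Z)
  read a, top Z: go to q_1, push Z → (q_1, b, Z)
  read b, top Z: go to q_1, push ε → (q_1, ε, ε)
All input consumed and the stack is empty.

Accept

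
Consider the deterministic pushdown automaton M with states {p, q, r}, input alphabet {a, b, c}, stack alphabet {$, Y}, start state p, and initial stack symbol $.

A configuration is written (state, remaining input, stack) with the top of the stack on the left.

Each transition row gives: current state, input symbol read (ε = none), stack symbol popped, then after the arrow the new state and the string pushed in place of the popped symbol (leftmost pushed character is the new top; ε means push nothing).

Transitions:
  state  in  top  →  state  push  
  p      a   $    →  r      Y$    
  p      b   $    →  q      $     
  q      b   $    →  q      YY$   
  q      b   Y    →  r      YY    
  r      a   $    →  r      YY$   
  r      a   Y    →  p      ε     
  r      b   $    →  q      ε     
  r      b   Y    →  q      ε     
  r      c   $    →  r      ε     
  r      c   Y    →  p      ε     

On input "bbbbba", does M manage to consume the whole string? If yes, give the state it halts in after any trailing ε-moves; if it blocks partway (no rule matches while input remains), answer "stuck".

(p, bbbbba, $) ⊢ (q, bbbba, $) ⊢ (q, bbba, YY$) ⊢ (r, bba, YYY$) ⊢ (q, ba, YY$) ⊢ (r, a, YYY$) ⊢ (p, ε, YY$)
All input consumed; M is in state p.

p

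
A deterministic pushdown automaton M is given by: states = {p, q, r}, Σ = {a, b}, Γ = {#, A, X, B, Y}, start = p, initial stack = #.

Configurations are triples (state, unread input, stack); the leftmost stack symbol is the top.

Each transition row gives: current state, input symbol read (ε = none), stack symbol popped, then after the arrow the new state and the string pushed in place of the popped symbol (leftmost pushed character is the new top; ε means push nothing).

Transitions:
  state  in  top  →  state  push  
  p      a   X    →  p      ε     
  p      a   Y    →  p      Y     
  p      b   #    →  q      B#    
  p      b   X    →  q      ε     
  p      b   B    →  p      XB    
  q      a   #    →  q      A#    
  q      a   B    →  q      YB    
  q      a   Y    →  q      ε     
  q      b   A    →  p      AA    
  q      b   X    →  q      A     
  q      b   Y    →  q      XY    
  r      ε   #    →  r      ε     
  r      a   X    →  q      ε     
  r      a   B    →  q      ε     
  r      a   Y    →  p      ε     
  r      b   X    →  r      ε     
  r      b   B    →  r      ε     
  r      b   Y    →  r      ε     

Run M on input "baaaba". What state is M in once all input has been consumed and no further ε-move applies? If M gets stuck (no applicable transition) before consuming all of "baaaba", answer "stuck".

stuck

(p, baaaba, #)
  read b, top #: go to q, push B# → (q, aaaba, B#)
  read a, top B: go to q, push YB → (q, aaba, YB#)
  read a, top Y: go to q, push ε → (q, aba, B#)
  read a, top B: go to q, push YB → (q, ba, YB#)
  read b, top Y: go to q, push XY → (q, a, XYB#)
No transition for (q, a, top X); M blocks with input a remaining.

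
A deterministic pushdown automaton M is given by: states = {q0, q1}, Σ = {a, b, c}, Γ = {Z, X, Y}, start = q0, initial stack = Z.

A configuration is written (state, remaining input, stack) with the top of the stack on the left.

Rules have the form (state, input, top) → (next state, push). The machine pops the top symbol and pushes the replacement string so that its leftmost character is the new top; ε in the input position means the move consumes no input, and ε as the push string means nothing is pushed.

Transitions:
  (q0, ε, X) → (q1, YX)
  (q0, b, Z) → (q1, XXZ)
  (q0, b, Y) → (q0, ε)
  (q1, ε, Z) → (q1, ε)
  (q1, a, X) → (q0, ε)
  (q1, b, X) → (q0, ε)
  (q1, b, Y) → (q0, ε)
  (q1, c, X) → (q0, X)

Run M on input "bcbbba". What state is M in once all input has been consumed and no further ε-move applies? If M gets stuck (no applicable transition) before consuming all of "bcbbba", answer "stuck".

(q0, bcbbba, Z)
  read b, top Z: go to q1, push XXZ → (q1, cbbba, XXZ)
  read c, top X: go to q0, push X → (q0, bbba, XXZ)
  ε-move, top X: go to q1, push YX → (q1, bbba, YXXZ)
  read b, top Y: go to q0, push ε → (q0, bba, XXZ)
  ε-move, top X: go to q1, push YX → (q1, bba, YXXZ)
  read b, top Y: go to q0, push ε → (q0, ba, XXZ)
  ε-move, top X: go to q1, push YX → (q1, ba, YXXZ)
  read b, top Y: go to q0, push ε → (q0, a, XXZ)
  ε-move, top X: go to q1, push YX → (q1, a, YXXZ)
No transition for (q1, a, top Y); M blocks with input a remaining.

stuck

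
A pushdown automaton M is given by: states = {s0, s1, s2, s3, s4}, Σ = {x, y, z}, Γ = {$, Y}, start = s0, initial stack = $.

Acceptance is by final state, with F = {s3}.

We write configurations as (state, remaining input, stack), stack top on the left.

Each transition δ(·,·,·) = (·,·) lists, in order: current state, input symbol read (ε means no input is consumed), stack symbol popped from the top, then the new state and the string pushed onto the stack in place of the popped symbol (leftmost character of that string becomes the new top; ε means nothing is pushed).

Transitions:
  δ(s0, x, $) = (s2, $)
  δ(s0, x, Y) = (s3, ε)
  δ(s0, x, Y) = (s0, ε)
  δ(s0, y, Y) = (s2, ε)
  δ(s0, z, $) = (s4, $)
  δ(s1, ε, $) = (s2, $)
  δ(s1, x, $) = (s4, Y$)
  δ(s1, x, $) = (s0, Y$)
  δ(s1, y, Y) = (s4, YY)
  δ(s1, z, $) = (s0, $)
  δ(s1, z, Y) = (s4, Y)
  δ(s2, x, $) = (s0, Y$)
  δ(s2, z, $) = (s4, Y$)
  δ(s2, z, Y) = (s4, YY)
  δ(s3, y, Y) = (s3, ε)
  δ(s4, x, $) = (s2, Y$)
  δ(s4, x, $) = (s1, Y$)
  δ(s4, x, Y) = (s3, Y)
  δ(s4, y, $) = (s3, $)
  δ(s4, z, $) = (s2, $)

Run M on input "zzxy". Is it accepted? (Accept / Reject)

Reject

No computation consumes all input and reaches a final state.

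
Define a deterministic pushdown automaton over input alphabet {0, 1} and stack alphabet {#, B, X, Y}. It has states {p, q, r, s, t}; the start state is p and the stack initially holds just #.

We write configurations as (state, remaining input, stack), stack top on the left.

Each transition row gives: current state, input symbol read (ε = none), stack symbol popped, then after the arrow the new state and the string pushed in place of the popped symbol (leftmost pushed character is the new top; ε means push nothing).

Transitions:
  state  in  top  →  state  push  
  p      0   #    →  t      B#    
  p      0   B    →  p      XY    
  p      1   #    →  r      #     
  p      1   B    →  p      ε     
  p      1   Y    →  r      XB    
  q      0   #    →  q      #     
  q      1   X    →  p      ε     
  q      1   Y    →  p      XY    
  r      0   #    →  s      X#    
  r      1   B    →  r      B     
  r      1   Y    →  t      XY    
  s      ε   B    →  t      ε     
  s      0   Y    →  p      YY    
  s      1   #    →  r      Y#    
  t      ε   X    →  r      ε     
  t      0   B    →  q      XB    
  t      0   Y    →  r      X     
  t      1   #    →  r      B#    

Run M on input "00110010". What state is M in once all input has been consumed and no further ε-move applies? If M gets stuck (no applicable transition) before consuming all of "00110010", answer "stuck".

p

(p, 00110010, #)
  read 0, top #: go to t, push B# → (t, 0110010, B#)
  read 0, top B: go to q, push XB → (q, 110010, XB#)
  read 1, top X: go to p, push ε → (p, 10010, B#)
  read 1, top B: go to p, push ε → (p, 0010, #)
  read 0, top #: go to t, push B# → (t, 010, B#)
  read 0, top B: go to q, push XB → (q, 10, XB#)
  read 1, top X: go to p, push ε → (p, 0, B#)
  read 0, top B: go to p, push XY → (p, ε, XY#)
All input consumed; M is in state p.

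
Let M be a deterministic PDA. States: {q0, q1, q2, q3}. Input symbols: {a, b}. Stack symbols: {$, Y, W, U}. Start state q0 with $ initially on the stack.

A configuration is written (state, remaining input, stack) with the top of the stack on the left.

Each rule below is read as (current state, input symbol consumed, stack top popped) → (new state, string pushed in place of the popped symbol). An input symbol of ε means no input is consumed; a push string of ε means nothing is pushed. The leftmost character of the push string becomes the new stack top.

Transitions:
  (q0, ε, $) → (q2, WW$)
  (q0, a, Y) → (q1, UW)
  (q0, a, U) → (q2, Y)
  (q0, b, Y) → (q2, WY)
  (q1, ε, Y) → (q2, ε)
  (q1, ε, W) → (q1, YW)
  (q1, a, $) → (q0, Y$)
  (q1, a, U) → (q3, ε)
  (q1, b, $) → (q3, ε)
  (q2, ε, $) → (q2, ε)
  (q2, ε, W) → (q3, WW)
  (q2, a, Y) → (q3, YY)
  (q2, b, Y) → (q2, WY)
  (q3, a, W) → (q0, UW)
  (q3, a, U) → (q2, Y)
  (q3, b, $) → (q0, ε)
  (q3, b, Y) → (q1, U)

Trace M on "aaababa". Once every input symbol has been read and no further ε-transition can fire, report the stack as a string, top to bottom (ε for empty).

WWW$

(q0, aaababa, $) ⊢ (q2, aaababa, WW$) ⊢ (q3, aaababa, WWW$) ⊢ (q0, aababa, UWWW$) ⊢ (q2, ababa, YWWW$) ⊢ (q3, baba, YYWWW$) ⊢ (q1, aba, UYWWW$) ⊢ (q3, ba, YWWW$) ⊢ (q1, a, UWWW$) ⊢ (q3, ε, WWW$)
All input consumed in state q3 with stack WWW$.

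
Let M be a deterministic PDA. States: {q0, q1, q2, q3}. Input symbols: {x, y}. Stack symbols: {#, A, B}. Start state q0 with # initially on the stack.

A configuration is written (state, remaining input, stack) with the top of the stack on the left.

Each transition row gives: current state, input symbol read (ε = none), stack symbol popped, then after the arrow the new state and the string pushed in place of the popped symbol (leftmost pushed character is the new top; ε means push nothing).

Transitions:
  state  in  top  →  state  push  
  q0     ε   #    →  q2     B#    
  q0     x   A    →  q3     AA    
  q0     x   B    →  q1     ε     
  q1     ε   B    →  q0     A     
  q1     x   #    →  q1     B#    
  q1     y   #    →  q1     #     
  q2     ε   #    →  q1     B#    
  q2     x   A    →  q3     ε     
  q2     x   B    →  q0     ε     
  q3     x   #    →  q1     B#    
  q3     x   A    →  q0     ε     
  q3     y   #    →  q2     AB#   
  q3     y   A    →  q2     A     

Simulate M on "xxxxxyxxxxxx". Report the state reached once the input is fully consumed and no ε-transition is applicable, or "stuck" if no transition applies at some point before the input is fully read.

stuck

(q0, xxxxxyxxxxxx, #) ⊢ (q2, xxxxxyxxxxxx, B#) ⊢ (q0, xxxxyxxxxxx, #) ⊢ (q2, xxxxyxxxxxx, B#) ⊢ (q0, xxxyxxxxxx, #) ⊢ (q2, xxxyxxxxxx, B#) ⊢ (q0, xxyxxxxxx, #) ⊢ (q2, xxyxxxxxx, B#) ⊢ (q0, xyxxxxxx, #) ⊢ (q2, xyxxxxxx, B#) ⊢ (q0, yxxxxxx, #) ⊢ (q2, yxxxxxx, B#)
No transition for (q2, y, top B); M blocks with input yxxxxxx remaining.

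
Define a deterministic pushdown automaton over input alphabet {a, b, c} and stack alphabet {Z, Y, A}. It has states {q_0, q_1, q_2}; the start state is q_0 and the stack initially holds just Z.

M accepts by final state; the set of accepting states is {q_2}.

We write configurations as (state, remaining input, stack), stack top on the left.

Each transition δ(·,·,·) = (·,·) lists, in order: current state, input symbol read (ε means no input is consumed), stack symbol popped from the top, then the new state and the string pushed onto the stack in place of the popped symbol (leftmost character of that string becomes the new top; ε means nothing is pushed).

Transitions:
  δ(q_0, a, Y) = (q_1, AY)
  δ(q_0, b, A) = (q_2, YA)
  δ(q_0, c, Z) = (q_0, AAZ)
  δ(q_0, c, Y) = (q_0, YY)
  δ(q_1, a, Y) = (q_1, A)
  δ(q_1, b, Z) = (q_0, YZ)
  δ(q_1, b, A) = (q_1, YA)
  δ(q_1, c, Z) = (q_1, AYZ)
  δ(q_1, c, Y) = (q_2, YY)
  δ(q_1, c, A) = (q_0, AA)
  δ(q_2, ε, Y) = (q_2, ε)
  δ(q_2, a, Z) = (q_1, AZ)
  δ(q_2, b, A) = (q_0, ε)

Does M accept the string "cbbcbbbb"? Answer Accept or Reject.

Reject

(q_0, cbbcbbbb, Z)
  read c, top Z: go to q_0, push AAZ → (q_0, bbcbbbb, AAZ)
  read b, top A: go to q_2, push YA → (q_2, bcbbbb, YAAZ)
  ε-move, top Y: go to q_2, push ε → (q_2, bcbbbb, AAZ)
  read b, top A: go to q_0, push ε → (q_0, cbbbb, AZ)
No transition applies at (q_0, cbbbb, AZ); input not fully consumed.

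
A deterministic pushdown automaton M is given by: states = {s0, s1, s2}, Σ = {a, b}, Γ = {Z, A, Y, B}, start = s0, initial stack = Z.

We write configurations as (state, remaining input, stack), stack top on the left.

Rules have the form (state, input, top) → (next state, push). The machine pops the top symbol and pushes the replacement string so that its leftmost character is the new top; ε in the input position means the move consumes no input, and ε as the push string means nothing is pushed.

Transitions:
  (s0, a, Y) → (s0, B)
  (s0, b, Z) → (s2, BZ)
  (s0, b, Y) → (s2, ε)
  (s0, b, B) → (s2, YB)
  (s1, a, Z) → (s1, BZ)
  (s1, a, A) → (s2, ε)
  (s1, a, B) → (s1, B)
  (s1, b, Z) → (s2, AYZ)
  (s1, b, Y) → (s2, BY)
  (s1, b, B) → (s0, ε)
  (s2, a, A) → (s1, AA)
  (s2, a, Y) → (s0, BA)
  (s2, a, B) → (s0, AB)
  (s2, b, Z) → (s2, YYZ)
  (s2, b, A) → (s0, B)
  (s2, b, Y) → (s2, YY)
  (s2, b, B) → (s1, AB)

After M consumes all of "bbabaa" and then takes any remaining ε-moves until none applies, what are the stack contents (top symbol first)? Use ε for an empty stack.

(s0, bbabaa, Z)
  read b, top Z: go to s2, push BZ → (s2, babaa, BZ)
  read b, top B: go to s1, push AB → (s1, abaa, ABZ)
  read a, top A: go to s2, push ε → (s2, baa, BZ)
  read b, top B: go to s1, push AB → (s1, aa, ABZ)
  read a, top A: go to s2, push ε → (s2, a, BZ)
  read a, top B: go to s0, push AB → (s0, ε, ABZ)
All input consumed in state s0 with stack ABZ.

ABZ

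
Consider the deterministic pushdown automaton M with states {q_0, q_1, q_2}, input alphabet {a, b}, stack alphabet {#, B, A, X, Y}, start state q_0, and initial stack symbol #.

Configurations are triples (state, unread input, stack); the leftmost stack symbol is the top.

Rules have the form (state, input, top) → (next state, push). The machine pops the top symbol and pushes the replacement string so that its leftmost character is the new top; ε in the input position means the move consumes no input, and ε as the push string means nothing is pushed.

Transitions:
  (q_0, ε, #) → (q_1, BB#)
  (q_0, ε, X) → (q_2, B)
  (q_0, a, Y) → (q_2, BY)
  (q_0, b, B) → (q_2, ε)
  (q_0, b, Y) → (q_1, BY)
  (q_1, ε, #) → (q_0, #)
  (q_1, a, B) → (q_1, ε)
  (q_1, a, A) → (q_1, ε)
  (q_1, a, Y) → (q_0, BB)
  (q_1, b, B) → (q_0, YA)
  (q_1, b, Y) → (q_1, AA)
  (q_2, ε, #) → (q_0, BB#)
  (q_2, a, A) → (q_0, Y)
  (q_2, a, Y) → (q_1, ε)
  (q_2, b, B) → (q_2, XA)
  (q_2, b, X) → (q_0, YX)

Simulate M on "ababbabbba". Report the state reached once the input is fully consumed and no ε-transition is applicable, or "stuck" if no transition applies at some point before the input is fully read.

(q_0, ababbabbba, #)
  ε-move, top #: go to q_1, push BB# → (q_1, ababbabbba, BB#)
  read a, top B: go to q_1, push ε → (q_1, babbabbba, B#)
  read b, top B: go to q_0, push YA → (q_0, abbabbba, YA#)
  read a, top Y: go to q_2, push BY → (q_2, bbabbba, BYA#)
  read b, top B: go to q_2, push XA → (q_2, babbba, XAYA#)
  read b, top X: go to q_0, push YX → (q_0, abbba, YXAYA#)
  read a, top Y: go to q_2, push BY → (q_2, bbba, BYXAYA#)
  read b, top B: go to q_2, push XA → (q_2, bba, XAYXAYA#)
  read b, top X: go to q_0, push YX → (q_0, ba, YXAYXAYA#)
  read b, top Y: go to q_1, push BY → (q_1, a, BYXAYXAYA#)
  read a, top B: go to q_1, push ε → (q_1, ε, YXAYXAYA#)
All input consumed; M is in state q_1.

q_1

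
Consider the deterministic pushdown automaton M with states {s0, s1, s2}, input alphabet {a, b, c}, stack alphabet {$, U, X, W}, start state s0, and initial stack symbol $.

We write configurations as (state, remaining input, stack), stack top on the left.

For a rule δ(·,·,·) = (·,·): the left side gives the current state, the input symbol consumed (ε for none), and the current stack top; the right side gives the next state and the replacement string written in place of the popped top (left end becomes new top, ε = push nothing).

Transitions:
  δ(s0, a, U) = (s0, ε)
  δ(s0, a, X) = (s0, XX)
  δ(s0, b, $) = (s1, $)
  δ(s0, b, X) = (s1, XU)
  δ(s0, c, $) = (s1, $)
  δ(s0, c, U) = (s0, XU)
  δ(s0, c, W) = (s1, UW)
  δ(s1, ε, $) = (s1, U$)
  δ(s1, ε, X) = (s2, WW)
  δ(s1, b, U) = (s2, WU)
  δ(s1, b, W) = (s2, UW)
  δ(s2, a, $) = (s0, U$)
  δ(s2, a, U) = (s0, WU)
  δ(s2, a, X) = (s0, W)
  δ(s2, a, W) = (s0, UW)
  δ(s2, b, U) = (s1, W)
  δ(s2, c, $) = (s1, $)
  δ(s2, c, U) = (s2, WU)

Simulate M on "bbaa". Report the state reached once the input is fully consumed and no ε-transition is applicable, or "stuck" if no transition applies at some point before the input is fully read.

(s0, bbaa, $)
  read b, top $: go to s1, push $ → (s1, baa, $)
  ε-move, top $: go to s1, push U$ → (s1, baa, U$)
  read b, top U: go to s2, push WU → (s2, aa, WU$)
  read a, top W: go to s0, push UW → (s0, a, UWU$)
  read a, top U: go to s0, push ε → (s0, ε, WU$)
All input consumed; M is in state s0.

s0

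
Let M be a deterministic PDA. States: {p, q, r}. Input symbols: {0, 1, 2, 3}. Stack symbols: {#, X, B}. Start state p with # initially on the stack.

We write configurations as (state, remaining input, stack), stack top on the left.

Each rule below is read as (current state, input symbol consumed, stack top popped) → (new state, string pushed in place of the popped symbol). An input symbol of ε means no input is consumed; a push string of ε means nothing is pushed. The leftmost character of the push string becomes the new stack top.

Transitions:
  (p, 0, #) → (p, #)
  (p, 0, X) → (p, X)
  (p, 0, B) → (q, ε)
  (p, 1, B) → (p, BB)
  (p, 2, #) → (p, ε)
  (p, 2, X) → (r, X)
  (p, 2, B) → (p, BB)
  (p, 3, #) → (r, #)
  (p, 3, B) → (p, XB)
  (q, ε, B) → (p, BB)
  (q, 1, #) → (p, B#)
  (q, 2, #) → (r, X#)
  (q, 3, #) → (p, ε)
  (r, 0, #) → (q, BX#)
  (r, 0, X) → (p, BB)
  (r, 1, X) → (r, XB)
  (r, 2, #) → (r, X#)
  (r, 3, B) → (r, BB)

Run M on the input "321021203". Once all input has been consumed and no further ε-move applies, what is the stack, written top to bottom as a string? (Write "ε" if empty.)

XBBBBBB#

(p, 321021203, #)
  read 3, top #: go to r, push # → (r, 21021203, #)
  read 2, top #: go to r, push X# → (r, 1021203, X#)
  read 1, top X: go to r, push XB → (r, 021203, XB#)
  read 0, top X: go to p, push BB → (p, 21203, BBB#)
  read 2, top B: go to p, push BB → (p, 1203, BBBB#)
  read 1, top B: go to p, push BB → (p, 203, BBBBB#)
  read 2, top B: go to p, push BB → (p, 03, BBBBBB#)
  read 0, top B: go to q, push ε → (q, 3, BBBBB#)
  ε-move, top B: go to p, push BB → (p, 3, BBBBBB#)
  read 3, top B: go to p, push XB → (p, ε, XBBBBBB#)
All input consumed in state p with stack XBBBBBB#.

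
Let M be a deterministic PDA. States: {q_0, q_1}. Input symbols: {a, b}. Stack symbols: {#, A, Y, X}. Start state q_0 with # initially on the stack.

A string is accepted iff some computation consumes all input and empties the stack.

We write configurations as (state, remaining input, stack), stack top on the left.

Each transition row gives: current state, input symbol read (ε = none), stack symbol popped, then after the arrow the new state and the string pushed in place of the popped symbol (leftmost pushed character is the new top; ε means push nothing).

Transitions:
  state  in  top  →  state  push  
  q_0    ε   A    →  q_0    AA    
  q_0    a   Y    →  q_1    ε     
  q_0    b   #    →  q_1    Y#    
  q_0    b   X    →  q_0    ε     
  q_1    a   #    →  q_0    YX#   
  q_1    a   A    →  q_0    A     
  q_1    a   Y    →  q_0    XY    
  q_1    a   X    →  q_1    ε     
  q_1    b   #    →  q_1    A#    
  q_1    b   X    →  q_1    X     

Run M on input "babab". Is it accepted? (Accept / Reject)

Reject

(q_0, babab, #)
  read b, top #: go to q_1, push Y# → (q_1, abab, Y#)
  read a, top Y: go to q_0, push XY → (q_0, bab, XY#)
  read b, top X: go to q_0, push ε → (q_0, ab, Y#)
  read a, top Y: go to q_1, push ε → (q_1, b, #)
  read b, top #: go to q_1, push A# → (q_1, ε, A#)
All input consumed; stack is A#, not empty, and no further ε-move applies.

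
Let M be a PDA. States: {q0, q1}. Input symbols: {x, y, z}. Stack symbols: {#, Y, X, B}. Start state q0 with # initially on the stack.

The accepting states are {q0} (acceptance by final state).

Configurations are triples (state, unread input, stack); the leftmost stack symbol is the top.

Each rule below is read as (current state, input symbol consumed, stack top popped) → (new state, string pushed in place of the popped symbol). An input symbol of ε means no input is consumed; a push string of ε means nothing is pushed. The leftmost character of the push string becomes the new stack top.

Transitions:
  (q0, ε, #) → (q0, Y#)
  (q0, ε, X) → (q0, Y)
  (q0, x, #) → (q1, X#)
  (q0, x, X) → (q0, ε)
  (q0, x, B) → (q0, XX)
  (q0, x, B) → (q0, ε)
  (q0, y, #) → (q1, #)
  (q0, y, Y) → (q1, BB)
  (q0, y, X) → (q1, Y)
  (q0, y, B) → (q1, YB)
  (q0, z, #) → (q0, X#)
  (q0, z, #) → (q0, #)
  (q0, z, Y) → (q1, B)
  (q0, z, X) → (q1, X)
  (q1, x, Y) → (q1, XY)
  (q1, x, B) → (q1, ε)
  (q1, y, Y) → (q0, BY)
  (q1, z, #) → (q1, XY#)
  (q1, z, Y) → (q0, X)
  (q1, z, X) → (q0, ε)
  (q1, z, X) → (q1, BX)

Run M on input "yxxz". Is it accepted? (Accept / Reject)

No computation consumes all input and reaches a final state.

Reject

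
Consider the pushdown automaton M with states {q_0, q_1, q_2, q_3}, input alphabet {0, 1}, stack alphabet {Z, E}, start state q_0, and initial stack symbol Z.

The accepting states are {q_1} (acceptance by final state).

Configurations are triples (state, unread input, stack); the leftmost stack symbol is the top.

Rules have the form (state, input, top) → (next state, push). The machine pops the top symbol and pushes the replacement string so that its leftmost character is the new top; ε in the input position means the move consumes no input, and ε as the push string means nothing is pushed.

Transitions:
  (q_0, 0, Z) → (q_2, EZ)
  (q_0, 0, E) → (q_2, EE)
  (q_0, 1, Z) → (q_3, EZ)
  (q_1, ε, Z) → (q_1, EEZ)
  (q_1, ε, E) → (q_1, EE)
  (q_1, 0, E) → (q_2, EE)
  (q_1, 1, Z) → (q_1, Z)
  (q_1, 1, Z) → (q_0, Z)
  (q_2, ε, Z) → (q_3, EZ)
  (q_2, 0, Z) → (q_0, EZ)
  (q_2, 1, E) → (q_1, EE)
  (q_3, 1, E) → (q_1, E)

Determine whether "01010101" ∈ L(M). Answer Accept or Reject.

One accepting computation: (q_0, 01010101, Z) ⊢ (q_2, 1010101, EZ) ⊢ (q_1, 010101, EEZ) ⊢ (q_2, 10101, EEEZ) ⊢ (q_1, 0101, EEEEZ) ⊢ (q_2, 101, EEEEEZ) ⊢ (q_1, 01, EEEEEEZ) ⊢ (q_2, 1, EEEEEEEZ) ⊢ (q_1, ε, EEEEEEEEZ)
All input consumed and state q_1 ∈ F.

Accept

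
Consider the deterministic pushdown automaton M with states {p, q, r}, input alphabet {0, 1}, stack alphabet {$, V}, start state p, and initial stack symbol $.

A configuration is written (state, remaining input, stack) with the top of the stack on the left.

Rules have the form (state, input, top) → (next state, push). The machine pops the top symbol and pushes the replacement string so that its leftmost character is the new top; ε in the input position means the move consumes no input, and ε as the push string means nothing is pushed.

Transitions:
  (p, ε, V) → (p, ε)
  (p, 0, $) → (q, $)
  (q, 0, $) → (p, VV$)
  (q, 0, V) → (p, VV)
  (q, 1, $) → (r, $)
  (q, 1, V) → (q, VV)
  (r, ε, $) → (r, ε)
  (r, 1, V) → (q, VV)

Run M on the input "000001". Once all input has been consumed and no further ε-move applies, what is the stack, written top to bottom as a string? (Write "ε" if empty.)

(p, 000001, $) ⊢ (q, 00001, $) ⊢ (p, 0001, VV$) ⊢ (p, 0001, V$) ⊢ (p, 0001, $) ⊢ (q, 001, $) ⊢ (p, 01, VV$) ⊢ (p, 01, V$) ⊢ (p, 01, $) ⊢ (q, 1, $) ⊢ (r, ε, $) ⊢ (r, ε, ε)
All input consumed in state r with stack ε.

ε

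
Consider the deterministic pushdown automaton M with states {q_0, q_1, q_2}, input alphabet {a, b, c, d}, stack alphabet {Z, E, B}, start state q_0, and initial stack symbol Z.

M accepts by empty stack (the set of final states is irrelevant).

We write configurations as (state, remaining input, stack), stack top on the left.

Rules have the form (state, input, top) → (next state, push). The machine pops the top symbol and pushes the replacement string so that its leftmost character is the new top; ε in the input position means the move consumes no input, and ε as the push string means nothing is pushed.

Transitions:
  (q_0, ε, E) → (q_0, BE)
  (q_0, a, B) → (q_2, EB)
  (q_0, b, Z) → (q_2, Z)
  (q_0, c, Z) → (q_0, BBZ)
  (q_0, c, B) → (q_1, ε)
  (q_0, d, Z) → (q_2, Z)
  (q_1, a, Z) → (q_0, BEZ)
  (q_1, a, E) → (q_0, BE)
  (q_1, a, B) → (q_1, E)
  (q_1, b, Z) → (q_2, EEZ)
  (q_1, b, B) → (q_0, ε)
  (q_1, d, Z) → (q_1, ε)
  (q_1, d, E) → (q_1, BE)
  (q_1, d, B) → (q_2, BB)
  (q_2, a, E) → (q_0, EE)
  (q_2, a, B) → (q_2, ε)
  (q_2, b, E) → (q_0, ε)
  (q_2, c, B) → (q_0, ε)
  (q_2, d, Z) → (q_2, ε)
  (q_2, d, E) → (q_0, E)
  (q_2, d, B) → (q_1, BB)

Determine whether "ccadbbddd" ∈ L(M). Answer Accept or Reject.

Reject

(q_0, ccadbbddd, Z)
  read c, top Z: go to q_0, push BBZ → (q_0, cadbbddd, BBZ)
  read c, top B: go to q_1, push ε → (q_1, adbbddd, BZ)
  read a, top B: go to q_1, push E → (q_1, dbbddd, EZ)
  read d, top E: go to q_1, push BE → (q_1, bbddd, BEZ)
  read b, top B: go to q_0, push ε → (q_0, bddd, EZ)
  ε-move, top E: go to q_0, push BE → (q_0, bddd, BEZ)
No transition applies at (q_0, bddd, BEZ); input not fully consumed.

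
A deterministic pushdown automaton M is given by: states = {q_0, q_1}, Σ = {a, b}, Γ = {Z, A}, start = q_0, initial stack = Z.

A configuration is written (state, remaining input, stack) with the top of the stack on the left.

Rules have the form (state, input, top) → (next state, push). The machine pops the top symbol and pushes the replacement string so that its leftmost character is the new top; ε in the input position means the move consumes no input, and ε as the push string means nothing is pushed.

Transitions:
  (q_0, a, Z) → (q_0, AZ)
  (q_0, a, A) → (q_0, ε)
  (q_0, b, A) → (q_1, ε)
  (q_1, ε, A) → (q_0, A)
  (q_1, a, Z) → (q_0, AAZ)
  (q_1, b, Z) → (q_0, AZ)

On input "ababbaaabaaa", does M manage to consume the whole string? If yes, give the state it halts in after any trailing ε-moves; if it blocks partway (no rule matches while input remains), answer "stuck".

stuck

(q_0, ababbaaabaaa, Z)
  read a, top Z: go to q_0, push AZ → (q_0, babbaaabaaa, AZ)
  read b, top A: go to q_1, push ε → (q_1, abbaaabaaa, Z)
  read a, top Z: go to q_0, push AAZ → (q_0, bbaaabaaa, AAZ)
  read b, top A: go to q_1, push ε → (q_1, baaabaaa, AZ)
  ε-move, top A: go to q_0, push A → (q_0, baaabaaa, AZ)
  read b, top A: go to q_1, push ε → (q_1, aaabaaa, Z)
  read a, top Z: go to q_0, push AAZ → (q_0, aabaaa, AAZ)
  read a, top A: go to q_0, push ε → (q_0, abaaa, AZ)
  read a, top A: go to q_0, push ε → (q_0, baaa, Z)
No transition for (q_0, b, top Z); M blocks with input baaa remaining.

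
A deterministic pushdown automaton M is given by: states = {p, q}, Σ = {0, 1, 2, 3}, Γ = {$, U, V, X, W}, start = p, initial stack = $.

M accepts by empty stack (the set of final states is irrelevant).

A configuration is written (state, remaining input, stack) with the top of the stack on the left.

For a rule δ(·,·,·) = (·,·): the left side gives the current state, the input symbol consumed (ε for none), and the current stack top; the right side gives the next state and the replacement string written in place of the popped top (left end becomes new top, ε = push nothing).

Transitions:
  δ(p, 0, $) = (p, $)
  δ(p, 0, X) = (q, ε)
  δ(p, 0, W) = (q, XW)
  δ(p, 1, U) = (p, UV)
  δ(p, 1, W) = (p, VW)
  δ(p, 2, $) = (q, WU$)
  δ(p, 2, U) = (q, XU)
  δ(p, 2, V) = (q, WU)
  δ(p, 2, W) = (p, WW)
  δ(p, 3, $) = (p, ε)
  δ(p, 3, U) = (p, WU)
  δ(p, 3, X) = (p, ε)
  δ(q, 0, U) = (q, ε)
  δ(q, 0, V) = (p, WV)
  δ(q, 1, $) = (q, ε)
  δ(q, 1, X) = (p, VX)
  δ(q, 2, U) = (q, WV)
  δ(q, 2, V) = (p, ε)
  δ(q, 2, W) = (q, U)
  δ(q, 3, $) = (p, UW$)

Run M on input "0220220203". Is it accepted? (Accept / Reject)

Accept

(p, 0220220203, $)
  read 0, top $: go to p, push $ → (p, 220220203, $)
  read 2, top $: go to q, push WU$ → (q, 20220203, WU$)
  read 2, top W: go to q, push U → (q, 0220203, UU$)
  read 0, top U: go to q, push ε → (q, 220203, U$)
  read 2, top U: go to q, push WV → (q, 20203, WV$)
  read 2, top W: go to q, push U → (q, 0203, UV$)
  read 0, top U: go to q, push ε → (q, 203, V$)
  read 2, top V: go to p, push ε → (p, 03, $)
  read 0, top $: go to p, push $ → (p, 3, $)
  read 3, top $: go to p, push ε → (p, ε, ε)
All input consumed and the stack is empty.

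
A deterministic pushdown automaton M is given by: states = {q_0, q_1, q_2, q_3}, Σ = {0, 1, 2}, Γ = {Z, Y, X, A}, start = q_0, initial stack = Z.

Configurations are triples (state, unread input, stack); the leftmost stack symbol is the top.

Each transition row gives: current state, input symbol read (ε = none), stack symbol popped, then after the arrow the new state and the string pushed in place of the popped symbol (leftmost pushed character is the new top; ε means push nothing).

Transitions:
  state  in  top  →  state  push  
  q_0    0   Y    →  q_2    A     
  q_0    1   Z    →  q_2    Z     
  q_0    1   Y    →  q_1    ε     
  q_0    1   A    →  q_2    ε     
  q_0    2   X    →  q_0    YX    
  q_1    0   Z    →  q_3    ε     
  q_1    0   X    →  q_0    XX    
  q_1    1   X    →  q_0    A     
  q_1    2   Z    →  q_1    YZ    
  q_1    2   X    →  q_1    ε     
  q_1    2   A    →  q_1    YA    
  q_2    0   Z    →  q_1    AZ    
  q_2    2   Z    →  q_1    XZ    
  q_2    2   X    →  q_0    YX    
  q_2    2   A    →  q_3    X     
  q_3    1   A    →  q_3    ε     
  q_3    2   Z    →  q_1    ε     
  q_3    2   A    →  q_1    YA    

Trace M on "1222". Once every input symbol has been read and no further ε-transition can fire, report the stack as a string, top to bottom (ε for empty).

YZ

(q_0, 1222, Z)
  read 1, top Z: go to q_2, push Z → (q_2, 222, Z)
  read 2, top Z: go to q_1, push XZ → (q_1, 22, XZ)
  read 2, top X: go to q_1, push ε → (q_1, 2, Z)
  read 2, top Z: go to q_1, push YZ → (q_1, ε, YZ)
All input consumed in state q_1 with stack YZ.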